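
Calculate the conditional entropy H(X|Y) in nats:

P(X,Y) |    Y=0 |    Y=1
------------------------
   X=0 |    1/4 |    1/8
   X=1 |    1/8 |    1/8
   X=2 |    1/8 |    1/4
1.0397 nats

Using the chain rule: H(X|Y) = H(X,Y) - H(Y)

First, compute H(X,Y) = 1.7329 nats

Marginal P(Y) = (1/2, 1/2)
H(Y) = 0.6931 nats

H(X|Y) = H(X,Y) - H(Y) = 1.7329 - 0.6931 = 1.0397 nats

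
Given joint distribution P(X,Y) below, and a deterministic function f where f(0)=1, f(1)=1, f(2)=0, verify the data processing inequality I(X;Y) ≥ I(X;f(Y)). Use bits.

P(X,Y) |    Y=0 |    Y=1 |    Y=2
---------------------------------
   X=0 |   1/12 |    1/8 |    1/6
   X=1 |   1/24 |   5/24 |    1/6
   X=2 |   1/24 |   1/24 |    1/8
I(X;Y) = 0.0507, I(X;f(Y)) = 0.0165, inequality holds: 0.0507 ≥ 0.0165

Data Processing Inequality: For any Markov chain X → Y → Z, we have I(X;Y) ≥ I(X;Z).

Here Z = f(Y) is a deterministic function of Y, forming X → Y → Z.

Original I(X;Y) = 0.0507 bits

After applying f:
P(X,Z) where Z=f(Y):
- P(X,Z=0) = P(X,Y=2)
- P(X,Z=1) = P(X,Y=0) + P(X,Y=1)

I(X;Z) = I(X;f(Y)) = 0.0165 bits

Verification: 0.0507 ≥ 0.0165 ✓

Information cannot be created by processing; the function f can only lose information about X.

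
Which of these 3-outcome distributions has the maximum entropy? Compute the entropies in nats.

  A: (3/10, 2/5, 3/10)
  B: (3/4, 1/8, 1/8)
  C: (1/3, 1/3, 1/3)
C

For a discrete distribution over n outcomes, entropy is maximized by the uniform distribution.

Computing entropies:
H(A) = 1.0889 nats
H(B) = 0.7356 nats
H(C) = 1.0986 nats

The uniform distribution (where all probabilities equal 1/3) achieves the maximum entropy of log_e(3) = 1.0986 nats.

Distribution C has the highest entropy.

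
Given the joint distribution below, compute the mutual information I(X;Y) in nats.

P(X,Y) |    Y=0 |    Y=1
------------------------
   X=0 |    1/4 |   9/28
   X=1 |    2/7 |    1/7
0.0262 nats

Mutual information: I(X;Y) = H(X) + H(Y) - H(X,Y)

Marginals:
P(X) = (4/7, 3/7), H(X) = 0.6829 nats
P(Y) = (15/28, 13/28), H(Y) = 0.6906 nats

Joint entropy: H(X,Y) = 1.3473 nats

I(X;Y) = 0.6829 + 0.6906 - 1.3473 = 0.0262 nats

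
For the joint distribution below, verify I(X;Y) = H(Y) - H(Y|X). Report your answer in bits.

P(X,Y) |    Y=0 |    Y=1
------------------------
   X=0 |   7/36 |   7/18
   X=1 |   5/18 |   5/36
I(X;Y) = 0.0795 bits

Mutual information has multiple equivalent forms:
- I(X;Y) = H(X) - H(X|Y)
- I(X;Y) = H(Y) - H(Y|X)
- I(X;Y) = H(X) + H(Y) - H(X,Y)

Computing all quantities:
H(X) = 0.9799, H(Y) = 0.9978, H(X,Y) = 1.8982
H(X|Y) = 0.9004, H(Y|X) = 0.9183

Verification:
H(X) - H(X|Y) = 0.9799 - 0.9004 = 0.0795
H(Y) - H(Y|X) = 0.9978 - 0.9183 = 0.0795
H(X) + H(Y) - H(X,Y) = 0.9799 + 0.9978 - 1.8982 = 0.0795

All forms give I(X;Y) = 0.0795 bits. ✓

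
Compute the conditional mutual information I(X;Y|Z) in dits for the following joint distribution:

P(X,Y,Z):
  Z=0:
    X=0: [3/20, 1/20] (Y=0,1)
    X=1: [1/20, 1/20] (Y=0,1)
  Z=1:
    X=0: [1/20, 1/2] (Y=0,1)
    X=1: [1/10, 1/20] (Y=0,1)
0.0477 dits

Conditional mutual information: I(X;Y|Z) = H(X|Z) + H(Y|Z) - H(X,Y|Z)

H(Z) = 0.2653
H(X,Z) = 0.5062 → H(X|Z) = 0.2409
H(Y,Z) = 0.5062 → H(Y|Z) = 0.2409
H(X,Y,Z) = 0.6994 → H(X,Y|Z) = 0.4341

I(X;Y|Z) = 0.2409 + 0.2409 - 0.4341 = 0.0477 dits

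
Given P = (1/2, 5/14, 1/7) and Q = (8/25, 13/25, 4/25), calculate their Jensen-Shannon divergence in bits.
0.0257 bits

Jensen-Shannon divergence is:
JSD(P||Q) = 0.5 × D_KL(P||M) + 0.5 × D_KL(Q||M)
where M = 0.5 × (P + Q) is the mixture distribution.

M = 0.5 × (1/2, 5/14, 1/7) + 0.5 × (8/25, 13/25, 4/25) = (0.41, 0.438571, 0.151429)

D_KL(P||M) = 0.0253 bits
D_KL(Q||M) = 0.0261 bits

JSD(P||Q) = 0.5 × 0.0253 + 0.5 × 0.0261 = 0.0257 bits

Unlike KL divergence, JSD is symmetric and bounded: 0 ≤ JSD ≤ log(2).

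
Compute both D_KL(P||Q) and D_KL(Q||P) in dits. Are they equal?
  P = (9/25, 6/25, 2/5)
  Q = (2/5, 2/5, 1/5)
D_KL(P||Q) = 0.0507, D_KL(Q||P) = 0.0468

KL divergence is not symmetric: D_KL(P||Q) ≠ D_KL(Q||P) in general.

D_KL(P||Q) = 0.0507 dits
D_KL(Q||P) = 0.0468 dits

No, they are not equal!

This asymmetry is why KL divergence is not a true distance metric.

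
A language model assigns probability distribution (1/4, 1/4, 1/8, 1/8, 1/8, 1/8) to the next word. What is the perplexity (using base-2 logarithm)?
5.6569

Perplexity is 2^H (or exp(H) for natural log).

First, H = -Σ p log p = 2.5000 bits
Perplexity = 2^2.5000 = 5.6569

Interpretation: The model's uncertainty is equivalent to choosing uniformly among 5.7 options.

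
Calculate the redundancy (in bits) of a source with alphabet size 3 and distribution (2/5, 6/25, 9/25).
0.0314 bits

Redundancy measures how far a source is from maximum entropy:
R = H_max - H(X)

Maximum entropy for 3 symbols: H_max = log_2(3) = 1.5850 bits
Actual entropy: H(X) = 1.5535 bits
Redundancy: R = 1.5850 - 1.5535 = 0.0314 bits

This redundancy represents potential for compression: the source could be compressed by 0.0314 bits per symbol.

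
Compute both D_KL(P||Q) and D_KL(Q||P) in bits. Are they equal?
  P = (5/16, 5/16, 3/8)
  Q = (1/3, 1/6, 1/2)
D_KL(P||Q) = 0.0987, D_KL(Q||P) = 0.0874

KL divergence is not symmetric: D_KL(P||Q) ≠ D_KL(Q||P) in general.

D_KL(P||Q) = 0.0987 bits
D_KL(Q||P) = 0.0874 bits

No, they are not equal!

This asymmetry is why KL divergence is not a true distance metric.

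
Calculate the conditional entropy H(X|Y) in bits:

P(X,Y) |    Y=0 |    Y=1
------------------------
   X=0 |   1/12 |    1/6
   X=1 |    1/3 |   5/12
0.8043 bits

Using the chain rule: H(X|Y) = H(X,Y) - H(Y)

First, compute H(X,Y) = 1.7842 bits

Marginal P(Y) = (5/12, 7/12)
H(Y) = 0.9799 bits

H(X|Y) = H(X,Y) - H(Y) = 1.7842 - 0.9799 = 0.8043 bits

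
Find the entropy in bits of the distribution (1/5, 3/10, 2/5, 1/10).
1.8464 bits

Shannon entropy is H(X) = -Σ p(x) log p(x).

For P = (1/5, 3/10, 2/5, 1/10):
H = -1/5 × log_2(1/5) -3/10 × log_2(3/10) -2/5 × log_2(2/5) -1/10 × log_2(1/10)
H = 1.8464 bits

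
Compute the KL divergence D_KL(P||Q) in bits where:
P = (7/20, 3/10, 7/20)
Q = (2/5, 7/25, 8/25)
0.0077 bits

KL divergence: D_KL(P||Q) = Σ p(x) log(p(x)/q(x))

Computing term by term:
  x=0: 7/20 × log_2[(7/20)/(2/5)] = 7/20 × -0.1926 = -0.0674
  x=1: 3/10 × log_2[(3/10)/(7/25)] = 3/10 × 0.0995 = 0.0299
  x=2: 7/20 × log_2[(7/20)/(8/25)] = 7/20 × 0.1293 = 0.0452

D_KL(P||Q) = 0.0077 bits

Note: KL divergence is always non-negative and equals 0 iff P = Q.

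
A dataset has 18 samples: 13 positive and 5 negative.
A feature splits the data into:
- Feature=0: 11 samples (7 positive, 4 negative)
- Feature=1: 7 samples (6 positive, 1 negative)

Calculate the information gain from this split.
0.0444 bits

Information Gain = H(Y) - H(Y|Feature)

Before split:
P(positive) = 13/18 = 0.7222
H(Y) = 0.8524 bits

After split:
Feature=0: H = 0.9457 bits (weight = 11/18)
Feature=1: H = 0.5917 bits (weight = 7/18)
H(Y|Feature) = (11/18)×0.9457 + (7/18)×0.5917 = 0.8080 bits

Information Gain = 0.8524 - 0.8080 = 0.0444 bits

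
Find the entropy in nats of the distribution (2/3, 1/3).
0.6365 nats

Shannon entropy is H(X) = -Σ p(x) log p(x).

For P = (2/3, 1/3):
H = -2/3 × log_e(2/3) -1/3 × log_e(1/3)
H = 0.6365 nats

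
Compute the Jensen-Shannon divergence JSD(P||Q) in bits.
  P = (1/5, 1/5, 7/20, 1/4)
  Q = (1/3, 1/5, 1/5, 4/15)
0.0273 bits

Jensen-Shannon divergence is:
JSD(P||Q) = 0.5 × D_KL(P||M) + 0.5 × D_KL(Q||M)
where M = 0.5 × (P + Q) is the mixture distribution.

M = 0.5 × (1/5, 1/5, 7/20, 1/4) + 0.5 × (1/3, 1/5, 1/5, 4/15) = (4/15, 1/5, 11/40, 0.258333)

D_KL(P||M) = 0.0269 bits
D_KL(Q||M) = 0.0276 bits

JSD(P||Q) = 0.5 × 0.0269 + 0.5 × 0.0276 = 0.0273 bits

Unlike KL divergence, JSD is symmetric and bounded: 0 ≤ JSD ≤ log(2).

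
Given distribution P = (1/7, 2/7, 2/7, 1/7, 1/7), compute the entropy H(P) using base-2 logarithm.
2.2359 bits

Shannon entropy is H(X) = -Σ p(x) log p(x).

For P = (1/7, 2/7, 2/7, 1/7, 1/7):
H = -1/7 × log_2(1/7) -2/7 × log_2(2/7) -2/7 × log_2(2/7) -1/7 × log_2(1/7) -1/7 × log_2(1/7)
H = 2.2359 bits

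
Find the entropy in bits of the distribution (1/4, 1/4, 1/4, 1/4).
2.0000 bits

Shannon entropy is H(X) = -Σ p(x) log p(x).

For P = (1/4, 1/4, 1/4, 1/4):
H = -1/4 × log_2(1/4) -1/4 × log_2(1/4) -1/4 × log_2(1/4) -1/4 × log_2(1/4)
H = 2.0000 bits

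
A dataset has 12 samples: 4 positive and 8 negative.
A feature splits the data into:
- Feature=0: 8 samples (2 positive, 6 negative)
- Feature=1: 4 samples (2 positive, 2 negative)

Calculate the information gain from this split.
0.0441 bits

Information Gain = H(Y) - H(Y|Feature)

Before split:
P(positive) = 4/12 = 0.3333
H(Y) = 0.9183 bits

After split:
Feature=0: H = 0.8113 bits (weight = 8/12)
Feature=1: H = 1.0000 bits (weight = 4/12)
H(Y|Feature) = (8/12)×0.8113 + (4/12)×1.0000 = 0.8742 bits

Information Gain = 0.9183 - 0.8742 = 0.0441 bits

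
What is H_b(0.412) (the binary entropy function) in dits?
0.2943 dits

The binary entropy function is:
H(p) = -p log(p) - (1-p) log(1-p)

H(0.412) = -0.412 × log_10(0.412) - 0.588 × log_10(0.588)
H(0.412) = 0.2943 dits

Note: Binary entropy is maximized at p=0.5 (H=1 bit) and minimized at p=0 or p=1 (H=0).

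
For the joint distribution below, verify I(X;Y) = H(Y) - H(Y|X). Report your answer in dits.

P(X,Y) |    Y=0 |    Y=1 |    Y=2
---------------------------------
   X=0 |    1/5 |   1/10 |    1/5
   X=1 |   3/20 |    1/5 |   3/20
I(X;Y) = 0.0105 dits

Mutual information has multiple equivalent forms:
- I(X;Y) = H(X) - H(X|Y)
- I(X;Y) = H(Y) - H(Y|X)
- I(X;Y) = H(X) + H(Y) - H(X,Y)

Computing all quantities:
H(X) = 0.3010, H(Y) = 0.4760, H(X,Y) = 0.7666
H(X|Y) = 0.2905, H(Y|X) = 0.4655

Verification:
H(X) - H(X|Y) = 0.3010 - 0.2905 = 0.0105
H(Y) - H(Y|X) = 0.4760 - 0.4655 = 0.0105
H(X) + H(Y) - H(X,Y) = 0.3010 + 0.4760 - 0.7666 = 0.0105

All forms give I(X;Y) = 0.0105 dits. ✓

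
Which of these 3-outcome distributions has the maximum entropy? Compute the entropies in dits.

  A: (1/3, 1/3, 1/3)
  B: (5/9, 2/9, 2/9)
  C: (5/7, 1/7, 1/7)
A

For a discrete distribution over n outcomes, entropy is maximized by the uniform distribution.

Computing entropies:
H(A) = 0.4771 dits
H(B) = 0.4321 dits
H(C) = 0.3458 dits

The uniform distribution (where all probabilities equal 1/3) achieves the maximum entropy of log_10(3) = 0.4771 dits.

Distribution A has the highest entropy.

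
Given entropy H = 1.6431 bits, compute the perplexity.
3.1234

Perplexity is 2^H (or exp(H) for natural log).

H = 1.6431 bits
Perplexity = 2^1.6431 = 3.1234

Interpretation: The model's uncertainty is equivalent to choosing uniformly among 3.1 options.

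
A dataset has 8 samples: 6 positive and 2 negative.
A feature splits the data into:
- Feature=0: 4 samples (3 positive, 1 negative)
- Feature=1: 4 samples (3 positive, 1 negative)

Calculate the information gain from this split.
0.0000 bits

Information Gain = H(Y) - H(Y|Feature)

Before split:
P(positive) = 6/8 = 0.7500
H(Y) = 0.8113 bits

After split:
Feature=0: H = 0.8113 bits (weight = 4/8)
Feature=1: H = 0.8113 bits (weight = 4/8)
H(Y|Feature) = (4/8)×0.8113 + (4/8)×0.8113 = 0.8113 bits

Information Gain = 0.8113 - 0.8113 = 0.0000 bits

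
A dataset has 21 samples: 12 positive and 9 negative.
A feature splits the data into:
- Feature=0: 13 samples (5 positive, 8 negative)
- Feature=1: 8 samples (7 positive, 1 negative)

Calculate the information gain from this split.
0.1831 bits

Information Gain = H(Y) - H(Y|Feature)

Before split:
P(positive) = 12/21 = 0.5714
H(Y) = 0.9852 bits

After split:
Feature=0: H = 0.9612 bits (weight = 13/21)
Feature=1: H = 0.5436 bits (weight = 8/21)
H(Y|Feature) = (13/21)×0.9612 + (8/21)×0.5436 = 0.8021 bits

Information Gain = 0.9852 - 0.8021 = 0.1831 bits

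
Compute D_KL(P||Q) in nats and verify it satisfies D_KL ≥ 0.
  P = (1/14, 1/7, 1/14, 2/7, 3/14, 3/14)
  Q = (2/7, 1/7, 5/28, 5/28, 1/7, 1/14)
0.2921 nats

KL divergence satisfies the Gibbs inequality: D_KL(P||Q) ≥ 0 for all distributions P, Q.

D_KL(P||Q) = Σ p(x) log(p(x)/q(x))
Term by term:
  x=0: 1/14 × log_e[(1/14)/(2/7)] = -0.0990
  x=1: 1/7 × log_e[(1/7)/(1/7)] = 0.0000
  x=2: 1/14 × log_e[(1/14)/(5/28)] = -0.0654
  x=3: 2/7 × log_e[(2/7)/(5/28)] = 0.1343
  x=4: 3/14 × log_e[(3/14)/(1/7)] = 0.0869
  x=5: 3/14 × log_e[(3/14)/(1/14)] = 0.2354
D_KL(P||Q) = 0.2921 nats

D_KL(P||Q) = 0.2921 ≥ 0 ✓

This non-negativity is a fundamental property: relative entropy cannot be negative because it measures how different Q is from P.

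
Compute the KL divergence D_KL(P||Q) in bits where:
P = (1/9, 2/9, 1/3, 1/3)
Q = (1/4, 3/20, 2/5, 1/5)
0.1540 bits

KL divergence: D_KL(P||Q) = Σ p(x) log(p(x)/q(x))

Computing term by term:
  x=0: 1/9 × log_2[(1/9)/(1/4)] = 1/9 × -1.1699 = -0.1300
  x=1: 2/9 × log_2[(2/9)/(3/20)] = 2/9 × 0.5670 = 0.1260
  x=2: 1/3 × log_2[(1/3)/(2/5)] = 1/3 × -0.2630 = -0.0877
  x=3: 1/3 × log_2[(1/3)/(1/5)] = 1/3 × 0.7370 = 0.2457

D_KL(P||Q) = 0.1540 bits

Note: KL divergence is always non-negative and equals 0 iff P = Q.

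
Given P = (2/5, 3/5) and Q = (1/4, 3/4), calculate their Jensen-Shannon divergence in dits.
0.0056 dits

Jensen-Shannon divergence is:
JSD(P||Q) = 0.5 × D_KL(P||M) + 0.5 × D_KL(Q||M)
where M = 0.5 × (P + Q) is the mixture distribution.

M = 0.5 × (2/5, 3/5) + 0.5 × (1/4, 3/4) = (13/40, 27/40)

D_KL(P||M) = 0.0054 dits
D_KL(Q||M) = 0.0058 dits

JSD(P||Q) = 0.5 × 0.0054 + 0.5 × 0.0058 = 0.0056 dits

Unlike KL divergence, JSD is symmetric and bounded: 0 ≤ JSD ≤ log(2).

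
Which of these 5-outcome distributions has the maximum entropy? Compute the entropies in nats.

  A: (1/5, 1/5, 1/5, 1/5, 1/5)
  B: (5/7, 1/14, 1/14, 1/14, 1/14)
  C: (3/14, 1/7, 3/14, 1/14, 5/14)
A

For a discrete distribution over n outcomes, entropy is maximized by the uniform distribution.

Computing entropies:
H(A) = 1.6094 nats
H(B) = 0.9944 nats
H(C) = 1.4944 nats

The uniform distribution (where all probabilities equal 1/5) achieves the maximum entropy of log_e(5) = 1.6094 nats.

Distribution A has the highest entropy.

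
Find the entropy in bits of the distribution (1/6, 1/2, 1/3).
1.4591 bits

Shannon entropy is H(X) = -Σ p(x) log p(x).

For P = (1/6, 1/2, 1/3):
H = -1/6 × log_2(1/6) -1/2 × log_2(1/2) -1/3 × log_2(1/3)
H = 1.4591 bits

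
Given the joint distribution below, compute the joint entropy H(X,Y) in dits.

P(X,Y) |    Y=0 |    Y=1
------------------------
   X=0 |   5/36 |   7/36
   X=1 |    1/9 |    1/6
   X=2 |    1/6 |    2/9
0.7679 dits

Joint entropy is H(X,Y) = -Σ_{x,y} p(x,y) log p(x,y).

Summing over all non-zero entries:
H(X,Y) = -[5/36·log_10(5/36) + 7/36·log_10(7/36) + 1/9·log_10(1/9) + 1/6·log_10(1/6) + 1/6·log_10(1/6) + 2/9·log_10(2/9)]
H(X,Y) = 0.7679 dits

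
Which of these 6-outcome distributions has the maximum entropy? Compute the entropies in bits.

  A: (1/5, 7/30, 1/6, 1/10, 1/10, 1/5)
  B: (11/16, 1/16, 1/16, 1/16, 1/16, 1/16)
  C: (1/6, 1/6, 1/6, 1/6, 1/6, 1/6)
C

For a discrete distribution over n outcomes, entropy is maximized by the uniform distribution.

Computing entropies:
H(A) = 2.5139 bits
H(B) = 1.6216 bits
H(C) = 2.5850 bits

The uniform distribution (where all probabilities equal 1/6) achieves the maximum entropy of log_2(6) = 2.5850 bits.

Distribution C has the highest entropy.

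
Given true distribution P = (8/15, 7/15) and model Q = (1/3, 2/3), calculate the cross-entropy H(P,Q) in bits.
1.1183 bits

Cross-entropy: H(P,Q) = -Σ p(x) log q(x)

Alternatively: H(P,Q) = H(P) + D_KL(P||Q)
H(P) = 0.9968 bits
D_KL(P||Q) = 0.1215 bits

H(P,Q) = 0.9968 + 0.1215 = 1.1183 bits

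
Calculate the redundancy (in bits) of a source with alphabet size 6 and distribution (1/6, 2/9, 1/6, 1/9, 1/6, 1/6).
0.0272 bits

Redundancy measures how far a source is from maximum entropy:
R = H_max - H(X)

Maximum entropy for 6 symbols: H_max = log_2(6) = 2.5850 bits
Actual entropy: H(X) = 2.5577 bits
Redundancy: R = 2.5850 - 2.5577 = 0.0272 bits

This redundancy represents potential for compression: the source could be compressed by 0.0272 bits per symbol.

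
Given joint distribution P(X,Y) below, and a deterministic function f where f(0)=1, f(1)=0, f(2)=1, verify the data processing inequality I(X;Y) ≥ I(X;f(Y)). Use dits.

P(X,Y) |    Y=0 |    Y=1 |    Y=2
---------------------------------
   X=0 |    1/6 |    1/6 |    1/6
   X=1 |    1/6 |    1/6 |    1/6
I(X;Y) = 0.0000, I(X;f(Y)) = 0.0000, inequality holds: 0.0000 ≥ 0.0000

Data Processing Inequality: For any Markov chain X → Y → Z, we have I(X;Y) ≥ I(X;Z).

Here Z = f(Y) is a deterministic function of Y, forming X → Y → Z.

Original I(X;Y) = 0.0000 dits

After applying f:
P(X,Z) where Z=f(Y):
- P(X,Z=0) = P(X,Y=1)
- P(X,Z=1) = P(X,Y=0) + P(X,Y=2)

I(X;Z) = I(X;f(Y)) = 0.0000 dits

Verification: 0.0000 ≥ 0.0000 ✓

Information cannot be created by processing; the function f can only lose information about X.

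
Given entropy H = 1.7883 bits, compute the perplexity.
3.4541

Perplexity is 2^H (or exp(H) for natural log).

H = 1.7883 bits
Perplexity = 2^1.7883 = 3.4541

Interpretation: The model's uncertainty is equivalent to choosing uniformly among 3.5 options.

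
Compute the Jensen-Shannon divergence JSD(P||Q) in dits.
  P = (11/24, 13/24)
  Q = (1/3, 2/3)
0.0036 dits

Jensen-Shannon divergence is:
JSD(P||Q) = 0.5 × D_KL(P||M) + 0.5 × D_KL(Q||M)
where M = 0.5 × (P + Q) is the mixture distribution.

M = 0.5 × (11/24, 13/24) + 0.5 × (1/3, 2/3) = (0.395833, 0.604167)

D_KL(P||M) = 0.0035 dits
D_KL(Q||M) = 0.0036 dits

JSD(P||Q) = 0.5 × 0.0035 + 0.5 × 0.0036 = 0.0036 dits

Unlike KL divergence, JSD is symmetric and bounded: 0 ≤ JSD ≤ log(2).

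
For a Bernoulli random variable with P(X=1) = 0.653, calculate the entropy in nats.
0.6456 nats

The binary entropy function is:
H(p) = -p log(p) - (1-p) log(1-p)

H(0.653) = -0.653 × log_e(0.653) - 0.347 × log_e(0.347)
H(0.653) = 0.6456 nats

Note: Binary entropy is maximized at p=0.5 (H=1 bit) and minimized at p=0 or p=1 (H=0).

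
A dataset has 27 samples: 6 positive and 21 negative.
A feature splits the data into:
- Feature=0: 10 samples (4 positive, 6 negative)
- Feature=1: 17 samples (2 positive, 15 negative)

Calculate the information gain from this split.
0.0756 bits

Information Gain = H(Y) - H(Y|Feature)

Before split:
P(positive) = 6/27 = 0.2222
H(Y) = 0.7642 bits

After split:
Feature=0: H = 0.9710 bits (weight = 10/27)
Feature=1: H = 0.5226 bits (weight = 17/27)
H(Y|Feature) = (10/27)×0.9710 + (17/27)×0.5226 = 0.6886 bits

Information Gain = 0.7642 - 0.6886 = 0.0756 bits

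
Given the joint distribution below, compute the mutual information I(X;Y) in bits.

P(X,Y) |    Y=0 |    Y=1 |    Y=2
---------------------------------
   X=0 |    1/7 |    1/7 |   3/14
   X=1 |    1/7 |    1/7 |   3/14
0.0000 bits

Mutual information: I(X;Y) = H(X) + H(Y) - H(X,Y)

Marginals:
P(X) = (1/2, 1/2), H(X) = 1.0000 bits
P(Y) = (2/7, 2/7, 3/7), H(Y) = 1.5567 bits

Joint entropy: H(X,Y) = 2.5567 bits

I(X;Y) = 1.0000 + 1.5567 - 2.5567 = 0.0000 bits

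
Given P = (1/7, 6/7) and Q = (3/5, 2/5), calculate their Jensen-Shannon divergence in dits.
0.0513 dits

Jensen-Shannon divergence is:
JSD(P||Q) = 0.5 × D_KL(P||M) + 0.5 × D_KL(Q||M)
where M = 0.5 × (P + Q) is the mixture distribution.

M = 0.5 × (1/7, 6/7) + 0.5 × (3/5, 2/5) = (13/35, 22/35)

D_KL(P||M) = 0.0562 dits
D_KL(Q||M) = 0.0464 dits

JSD(P||Q) = 0.5 × 0.0562 + 0.5 × 0.0464 = 0.0513 dits

Unlike KL divergence, JSD is symmetric and bounded: 0 ≤ JSD ≤ log(2).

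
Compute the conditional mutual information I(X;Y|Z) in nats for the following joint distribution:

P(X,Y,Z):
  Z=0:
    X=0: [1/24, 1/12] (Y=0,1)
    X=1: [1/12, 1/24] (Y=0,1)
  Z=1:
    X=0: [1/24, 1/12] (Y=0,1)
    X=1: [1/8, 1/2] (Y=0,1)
0.0191 nats

Conditional mutual information: I(X;Y|Z) = H(X|Z) + H(Y|Z) - H(X,Y|Z)

H(Z) = 0.5623
H(X,Z) = 1.0735 → H(X|Z) = 0.5112
H(Y,Z) = 1.1329 → H(Y|Z) = 0.5706
H(X,Y,Z) = 1.6250 → H(X,Y|Z) = 1.0627

I(X;Y|Z) = 0.5112 + 0.5706 - 1.0627 = 0.0191 nats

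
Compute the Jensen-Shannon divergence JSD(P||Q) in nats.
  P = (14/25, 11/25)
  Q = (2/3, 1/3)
0.0060 nats

Jensen-Shannon divergence is:
JSD(P||Q) = 0.5 × D_KL(P||M) + 0.5 × D_KL(Q||M)
where M = 0.5 × (P + Q) is the mixture distribution.

M = 0.5 × (14/25, 11/25) + 0.5 × (2/3, 1/3) = (0.613333, 0.386667)

D_KL(P||M) = 0.0059 nats
D_KL(Q||M) = 0.0061 nats

JSD(P||Q) = 0.5 × 0.0059 + 0.5 × 0.0061 = 0.0060 nats

Unlike KL divergence, JSD is symmetric and bounded: 0 ≤ JSD ≤ log(2).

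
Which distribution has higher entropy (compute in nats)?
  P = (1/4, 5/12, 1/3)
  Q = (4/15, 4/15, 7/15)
P

Computing entropies in nats:
H(P) = 1.0776
H(Q) = 1.0606

Distribution P has higher entropy.

Intuition: The distribution closer to uniform (more spread out) has higher entropy.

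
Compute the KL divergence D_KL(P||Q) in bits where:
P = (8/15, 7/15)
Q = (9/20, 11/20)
0.0201 bits

KL divergence: D_KL(P||Q) = Σ p(x) log(p(x)/q(x))

Computing term by term:
  x=0: 8/15 × log_2[(8/15)/(9/20)] = 8/15 × 0.2451 = 0.1307
  x=1: 7/15 × log_2[(7/15)/(11/20)] = 7/15 × -0.2370 = -0.1106

D_KL(P||Q) = 0.0201 bits

Note: KL divergence is always non-negative and equals 0 iff P = Q.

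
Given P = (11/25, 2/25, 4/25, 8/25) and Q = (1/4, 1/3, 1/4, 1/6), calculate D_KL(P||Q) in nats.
0.2719 nats

KL divergence: D_KL(P||Q) = Σ p(x) log(p(x)/q(x))

Computing term by term:
  x=0: 11/25 × log_e[(11/25)/(1/4)] = 11/25 × 0.5653 = 0.2487
  x=1: 2/25 × log_e[(2/25)/(1/3)] = 2/25 × -1.4271 = -0.1142
  x=2: 4/25 × log_e[(4/25)/(1/4)] = 4/25 × -0.4463 = -0.0714
  x=3: 8/25 × log_e[(8/25)/(1/6)] = 8/25 × 0.6523 = 0.2087

D_KL(P||Q) = 0.2719 nats

Note: KL divergence is always non-negative and equals 0 iff P = Q.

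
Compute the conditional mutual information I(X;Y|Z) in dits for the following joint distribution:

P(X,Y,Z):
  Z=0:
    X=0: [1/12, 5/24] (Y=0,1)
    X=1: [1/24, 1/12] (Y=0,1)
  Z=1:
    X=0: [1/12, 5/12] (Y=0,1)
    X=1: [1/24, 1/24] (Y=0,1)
0.0089 dits

Conditional mutual information: I(X;Y|Z) = H(X|Z) + H(Y|Z) - H(X,Y|Z)

H(Z) = 0.2950
H(X,Z) = 0.5094 → H(X|Z) = 0.2144
H(Y,Z) = 0.5371 → H(Y|Z) = 0.2422
H(X,Y,Z) = 0.7427 → H(X,Y|Z) = 0.4477

I(X;Y|Z) = 0.2144 + 0.2422 - 0.4477 = 0.0089 dits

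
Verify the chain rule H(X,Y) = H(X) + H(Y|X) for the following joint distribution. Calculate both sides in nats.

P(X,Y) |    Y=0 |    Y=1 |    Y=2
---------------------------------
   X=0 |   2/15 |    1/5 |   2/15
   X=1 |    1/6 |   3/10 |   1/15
H(X,Y) = 1.6996, H(X) = 0.6909, H(Y|X) = 1.0086 (all in nats)

Chain rule: H(X,Y) = H(X) + H(Y|X)

Left side — joint entropy directly:
H(X,Y) = -Σ p(x,y) log p(x,y) = 1.6996 nats

Right side — compute H(Y|X) from the conditional distributions:
P(X) = (7/15, 8/15), so H(X) = 0.6909 nats
H(Y|X) = Σ_x P(X=x) · H(Y|X=x):
  P(Y|X=0) = (2/7, 3/7, 2/7), H(Y|X=0) = 1.0790, weight P(X=0) = 7/15
  P(Y|X=1) = (5/16, 9/16, 1/8), H(Y|X=1) = 0.9471, weight P(X=1) = 8/15
H(Y|X) = 1.0086 nats

H(X) + H(Y|X) = 0.6909 + 1.0086 = 1.6996 nats

Both sides equal 1.6996 nats. ✓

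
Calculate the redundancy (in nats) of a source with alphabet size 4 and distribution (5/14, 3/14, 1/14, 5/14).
0.1323 nats

Redundancy measures how far a source is from maximum entropy:
R = H_max - H(X)

Maximum entropy for 4 symbols: H_max = log_e(4) = 1.3863 nats
Actual entropy: H(X) = 1.2540 nats
Redundancy: R = 1.3863 - 1.2540 = 0.1323 nats

This redundancy represents potential for compression: the source could be compressed by 0.1323 nats per symbol.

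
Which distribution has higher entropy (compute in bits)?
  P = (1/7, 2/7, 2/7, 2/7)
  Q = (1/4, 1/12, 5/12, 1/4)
P

Computing entropies in bits:
H(P) = 1.9502
H(Q) = 1.8250

Distribution P has higher entropy.

Intuition: The distribution closer to uniform (more spread out) has higher entropy.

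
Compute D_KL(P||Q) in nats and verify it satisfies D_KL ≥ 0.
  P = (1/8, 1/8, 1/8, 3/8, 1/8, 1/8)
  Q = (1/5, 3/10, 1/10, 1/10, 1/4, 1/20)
0.3833 nats

KL divergence satisfies the Gibbs inequality: D_KL(P||Q) ≥ 0 for all distributions P, Q.

D_KL(P||Q) = Σ p(x) log(p(x)/q(x))
Term by term:
  x=0: 1/8 × log_e[(1/8)/(1/5)] = -0.0588
  x=1: 1/8 × log_e[(1/8)/(3/10)] = -0.1094
  x=2: 1/8 × log_e[(1/8)/(1/10)] = 0.0279
  x=3: 3/8 × log_e[(3/8)/(1/10)] = 0.4957
  x=4: 1/8 × log_e[(1/8)/(1/4)] = -0.0866
  x=5: 1/8 × log_e[(1/8)/(1/20)] = 0.1145
D_KL(P||Q) = 0.3833 nats

D_KL(P||Q) = 0.3833 ≥ 0 ✓

This non-negativity is a fundamental property: relative entropy cannot be negative because it measures how different Q is from P.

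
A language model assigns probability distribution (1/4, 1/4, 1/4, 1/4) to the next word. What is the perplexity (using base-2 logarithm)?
4.0000

Perplexity is 2^H (or exp(H) for natural log).

First, H = -Σ p log p = 2.0000 bits
Perplexity = 2^2.0000 = 4.0000

Interpretation: The model's uncertainty is equivalent to choosing uniformly among 4.0 options.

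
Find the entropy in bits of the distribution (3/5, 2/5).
0.9710 bits

Shannon entropy is H(X) = -Σ p(x) log p(x).

For P = (3/5, 2/5):
H = -3/5 × log_2(3/5) -2/5 × log_2(2/5)
H = 0.9710 bits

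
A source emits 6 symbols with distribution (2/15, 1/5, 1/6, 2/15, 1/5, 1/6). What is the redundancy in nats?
0.0134 nats

Redundancy measures how far a source is from maximum entropy:
R = H_max - H(X)

Maximum entropy for 6 symbols: H_max = log_e(6) = 1.7918 nats
Actual entropy: H(X) = 1.7783 nats
Redundancy: R = 1.7918 - 1.7783 = 0.0134 nats

This redundancy represents potential for compression: the source could be compressed by 0.0134 nats per symbol.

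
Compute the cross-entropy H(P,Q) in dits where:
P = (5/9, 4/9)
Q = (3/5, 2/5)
0.3001 dits

Cross-entropy: H(P,Q) = -Σ p(x) log q(x)

Alternatively: H(P,Q) = H(P) + D_KL(P||Q)
H(P) = 0.2983 dits
D_KL(P||Q) = 0.0018 dits

H(P,Q) = 0.2983 + 0.0018 = 0.3001 dits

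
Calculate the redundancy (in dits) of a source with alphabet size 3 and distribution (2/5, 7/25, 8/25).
0.0048 dits

Redundancy measures how far a source is from maximum entropy:
R = H_max - H(X)

Maximum entropy for 3 symbols: H_max = log_10(3) = 0.4771 dits
Actual entropy: H(X) = 0.4723 dits
Redundancy: R = 0.4771 - 0.4723 = 0.0048 dits

This redundancy represents potential for compression: the source could be compressed by 0.0048 dits per symbol.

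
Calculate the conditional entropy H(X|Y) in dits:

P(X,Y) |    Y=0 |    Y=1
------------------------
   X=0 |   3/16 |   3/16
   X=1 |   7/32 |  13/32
0.2826 dits

Using the chain rule: H(X|Y) = H(X,Y) - H(Y)

First, compute H(X,Y) = 0.5759 dits

Marginal P(Y) = (13/32, 19/32)
H(Y) = 0.2934 dits

H(X|Y) = H(X,Y) - H(Y) = 0.5759 - 0.2934 = 0.2826 dits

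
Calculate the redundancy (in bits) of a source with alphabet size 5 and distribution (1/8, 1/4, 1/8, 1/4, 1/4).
0.0719 bits

Redundancy measures how far a source is from maximum entropy:
R = H_max - H(X)

Maximum entropy for 5 symbols: H_max = log_2(5) = 2.3219 bits
Actual entropy: H(X) = 2.2500 bits
Redundancy: R = 2.3219 - 2.2500 = 0.0719 bits

This redundancy represents potential for compression: the source could be compressed by 0.0719 bits per symbol.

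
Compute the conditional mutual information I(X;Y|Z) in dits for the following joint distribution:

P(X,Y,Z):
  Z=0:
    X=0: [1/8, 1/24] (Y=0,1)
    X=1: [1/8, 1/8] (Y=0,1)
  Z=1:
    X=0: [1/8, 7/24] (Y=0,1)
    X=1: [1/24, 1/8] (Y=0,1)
0.0061 dits

Conditional mutual information: I(X;Y|Z) = H(X|Z) + H(Y|Z) - H(X,Y|Z)

H(Z) = 0.2950
H(X,Z) = 0.5683 → H(X|Z) = 0.2734
H(Y,Z) = 0.5683 → H(Y|Z) = 0.2734
H(X,Y,Z) = 0.8355 → H(X,Y|Z) = 0.5406

I(X;Y|Z) = 0.2734 + 0.2734 - 0.5406 = 0.0061 dits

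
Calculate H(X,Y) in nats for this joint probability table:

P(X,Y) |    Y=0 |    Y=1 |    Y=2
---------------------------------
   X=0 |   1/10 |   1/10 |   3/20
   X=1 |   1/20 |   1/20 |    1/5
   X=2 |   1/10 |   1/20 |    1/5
2.0685 nats

Joint entropy is H(X,Y) = -Σ_{x,y} p(x,y) log p(x,y).

Summing over all non-zero entries:
H(X,Y) = -[1/10·log_e(1/10) + 1/10·log_e(1/10) + 3/20·log_e(3/20) + 1/20·log_e(1/20) + 1/20·log_e(1/20) + 1/5·log_e(1/5) + 1/10·log_e(1/10) + 1/20·log_e(1/20) + 1/5·log_e(1/5)]
H(X,Y) = 2.0685 nats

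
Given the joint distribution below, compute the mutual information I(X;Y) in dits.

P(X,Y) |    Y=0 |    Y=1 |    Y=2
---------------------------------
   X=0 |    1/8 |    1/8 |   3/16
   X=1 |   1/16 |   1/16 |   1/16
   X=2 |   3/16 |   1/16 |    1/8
0.0108 dits

Mutual information: I(X;Y) = H(X) + H(Y) - H(X,Y)

Marginals:
P(X) = (7/16, 3/16, 3/8), H(X) = 0.4531 dits
P(Y) = (3/8, 1/4, 3/8), H(Y) = 0.4700 dits

Joint entropy: H(X,Y) = 0.9123 dits

I(X;Y) = 0.4531 + 0.4700 - 0.9123 = 0.0108 dits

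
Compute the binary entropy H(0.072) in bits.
0.3733 bits

The binary entropy function is:
H(p) = -p log(p) - (1-p) log(1-p)

H(0.072) = -0.072 × log_2(0.072) - 0.928 × log_2(0.928)
H(0.072) = 0.3733 bits

Note: Binary entropy is maximized at p=0.5 (H=1 bit) and minimized at p=0 or p=1 (H=0).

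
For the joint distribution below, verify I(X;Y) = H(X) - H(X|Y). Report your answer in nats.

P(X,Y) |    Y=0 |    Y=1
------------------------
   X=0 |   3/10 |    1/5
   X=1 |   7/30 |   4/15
I(X;Y) = 0.0090 nats

Mutual information has multiple equivalent forms:
- I(X;Y) = H(X) - H(X|Y)
- I(X;Y) = H(Y) - H(Y|X)
- I(X;Y) = H(X) + H(Y) - H(X,Y)

Computing all quantities:
H(X) = 0.6931, H(Y) = 0.6909, H(X,Y) = 1.3751
H(X|Y) = 0.6842, H(Y|X) = 0.6820

Verification:
H(X) - H(X|Y) = 0.6931 - 0.6842 = 0.0090
H(Y) - H(Y|X) = 0.6909 - 0.6820 = 0.0090
H(X) + H(Y) - H(X,Y) = 0.6931 + 0.6909 - 1.3751 = 0.0090

All forms give I(X;Y) = 0.0090 nats. ✓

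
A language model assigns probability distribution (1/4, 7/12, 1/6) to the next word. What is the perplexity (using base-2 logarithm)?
2.6107

Perplexity is 2^H (or exp(H) for natural log).

First, H = -Σ p log p = 1.3844 bits
Perplexity = 2^1.3844 = 2.6107

Interpretation: The model's uncertainty is equivalent to choosing uniformly among 2.6 options.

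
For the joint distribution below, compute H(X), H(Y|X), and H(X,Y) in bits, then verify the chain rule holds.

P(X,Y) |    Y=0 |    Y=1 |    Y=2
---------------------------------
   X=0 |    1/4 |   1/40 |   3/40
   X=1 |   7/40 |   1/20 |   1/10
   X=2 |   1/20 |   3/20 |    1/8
H(X,Y) = 2.9033, H(X) = 1.5841, H(Y|X) = 1.3192 (all in bits)

Chain rule: H(X,Y) = H(X) + H(Y|X)

Left side — joint entropy directly:
H(X,Y) = -Σ p(x,y) log p(x,y) = 2.9033 bits

Right side — compute H(Y|X) from the conditional distributions:
P(X) = (7/20, 13/40, 13/40), so H(X) = 1.5841 bits
H(Y|X) = Σ_x P(X=x) · H(Y|X=x):
  P(Y|X=0) = (5/7, 1/14, 3/14), H(Y|X=0) = 1.0949, weight P(X=0) = 7/20
  P(Y|X=1) = (7/13, 2/13, 4/13), H(Y|X=1) = 1.4196, weight P(X=1) = 13/40
  P(Y|X=2) = (2/13, 6/13, 5/13), H(Y|X=2) = 1.4605, weight P(X=2) = 13/40
H(Y|X) = 1.3192 bits

H(X) + H(Y|X) = 1.5841 + 1.3192 = 2.9033 bits

Both sides equal 2.9033 bits. ✓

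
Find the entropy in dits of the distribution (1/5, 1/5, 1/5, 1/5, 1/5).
0.6990 dits

Shannon entropy is H(X) = -Σ p(x) log p(x).

For P = (1/5, 1/5, 1/5, 1/5, 1/5):
H = -1/5 × log_10(1/5) -1/5 × log_10(1/5) -1/5 × log_10(1/5) -1/5 × log_10(1/5) -1/5 × log_10(1/5)
H = 0.6990 dits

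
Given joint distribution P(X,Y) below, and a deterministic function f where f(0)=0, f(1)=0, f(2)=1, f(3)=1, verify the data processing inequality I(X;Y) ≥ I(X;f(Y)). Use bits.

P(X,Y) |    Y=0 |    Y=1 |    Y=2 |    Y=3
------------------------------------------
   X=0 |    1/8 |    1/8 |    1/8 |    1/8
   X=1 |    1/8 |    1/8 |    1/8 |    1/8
I(X;Y) = 0.0000, I(X;f(Y)) = 0.0000, inequality holds: 0.0000 ≥ 0.0000

Data Processing Inequality: For any Markov chain X → Y → Z, we have I(X;Y) ≥ I(X;Z).

Here Z = f(Y) is a deterministic function of Y, forming X → Y → Z.

Original I(X;Y) = 0.0000 bits

After applying f:
P(X,Z) where Z=f(Y):
- P(X,Z=0) = P(X,Y=0) + P(X,Y=1)
- P(X,Z=1) = P(X,Y=2) + P(X,Y=3)

I(X;Z) = I(X;f(Y)) = 0.0000 bits

Verification: 0.0000 ≥ 0.0000 ✓

Information cannot be created by processing; the function f can only lose information about X.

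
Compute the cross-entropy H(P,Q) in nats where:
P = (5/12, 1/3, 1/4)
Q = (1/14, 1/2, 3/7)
1.5425 nats

Cross-entropy: H(P,Q) = -Σ p(x) log q(x)

Alternatively: H(P,Q) = H(P) + D_KL(P||Q)
H(P) = 1.0776 nats
D_KL(P||Q) = 0.4649 nats

H(P,Q) = 1.0776 + 0.4649 = 1.5425 nats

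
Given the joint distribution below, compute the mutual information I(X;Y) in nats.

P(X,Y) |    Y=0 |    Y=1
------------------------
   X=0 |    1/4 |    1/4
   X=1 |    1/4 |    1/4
0.0000 nats

Mutual information: I(X;Y) = H(X) + H(Y) - H(X,Y)

Marginals:
P(X) = (1/2, 1/2), H(X) = 0.6931 nats
P(Y) = (1/2, 1/2), H(Y) = 0.6931 nats

Joint entropy: H(X,Y) = 1.3863 nats

I(X;Y) = 0.6931 + 0.6931 - 1.3863 = 0.0000 nats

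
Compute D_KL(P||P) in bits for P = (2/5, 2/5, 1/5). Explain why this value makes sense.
0.0000 bits

KL divergence satisfies the Gibbs inequality: D_KL(P||Q) ≥ 0 for all distributions P, Q.

D_KL(P||Q) = Σ p(x) log(p(x)/q(x))
Each term is p(x) × log_2(p(x)/p(x)) = p(x) × log_2(1) = 0, so the sum is 0.
D_KL(P||Q) = 0.0000 bits

When P = Q, the KL divergence is exactly 0, as there is no 'divergence' between identical distributions.

This non-negativity is a fundamental property: relative entropy cannot be negative because it measures how different Q is from P.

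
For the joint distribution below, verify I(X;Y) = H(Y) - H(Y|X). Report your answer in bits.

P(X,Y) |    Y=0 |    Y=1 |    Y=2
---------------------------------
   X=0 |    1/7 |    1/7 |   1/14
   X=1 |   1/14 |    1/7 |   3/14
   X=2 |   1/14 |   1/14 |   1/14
I(X;Y) = 0.0689 bits

Mutual information has multiple equivalent forms:
- I(X;Y) = H(X) - H(X|Y)
- I(X;Y) = H(Y) - H(Y|X)
- I(X;Y) = H(X) + H(Y) - H(X,Y)

Computing all quantities:
H(X) = 1.5306, H(Y) = 1.5774, H(X,Y) = 3.0391
H(X|Y) = 1.4617, H(Y|X) = 1.5085

Verification:
H(X) - H(X|Y) = 1.5306 - 1.4617 = 0.0689
H(Y) - H(Y|X) = 1.5774 - 1.5085 = 0.0689
H(X) + H(Y) - H(X,Y) = 1.5306 + 1.5774 - 3.0391 = 0.0689

All forms give I(X;Y) = 0.0689 bits. ✓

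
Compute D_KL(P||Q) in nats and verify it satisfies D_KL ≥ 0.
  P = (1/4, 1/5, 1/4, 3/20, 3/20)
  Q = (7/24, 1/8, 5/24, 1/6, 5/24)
0.0360 nats

KL divergence satisfies the Gibbs inequality: D_KL(P||Q) ≥ 0 for all distributions P, Q.

D_KL(P||Q) = Σ p(x) log(p(x)/q(x))
Term by term:
  x=0: 1/4 × log_e[(1/4)/(7/24)] = -0.0385
  x=1: 1/5 × log_e[(1/5)/(1/8)] = 0.0940
  x=2: 1/4 × log_e[(1/4)/(5/24)] = 0.0456
  x=3: 3/20 × log_e[(3/20)/(1/6)] = -0.0158
  x=4: 3/20 × log_e[(3/20)/(5/24)] = -0.0493
D_KL(P||Q) = 0.0360 nats

D_KL(P||Q) = 0.0360 ≥ 0 ✓

This non-negativity is a fundamental property: relative entropy cannot be negative because it measures how different Q is from P.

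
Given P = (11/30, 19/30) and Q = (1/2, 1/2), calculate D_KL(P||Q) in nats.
0.0360 nats

KL divergence: D_KL(P||Q) = Σ p(x) log(p(x)/q(x))

Computing term by term:
  x=0: 11/30 × log_e[(11/30)/(1/2)] = 11/30 × -0.3102 = -0.1137
  x=1: 19/30 × log_e[(19/30)/(1/2)] = 19/30 × 0.2364 = 0.1497

D_KL(P||Q) = 0.0360 nats

Note: KL divergence is always non-negative and equals 0 iff P = Q.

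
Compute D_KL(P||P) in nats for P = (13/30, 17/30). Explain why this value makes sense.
0.0000 nats

KL divergence satisfies the Gibbs inequality: D_KL(P||Q) ≥ 0 for all distributions P, Q.

D_KL(P||Q) = Σ p(x) log(p(x)/q(x))
Each term is p(x) × log_e(p(x)/p(x)) = p(x) × log_e(1) = 0, so the sum is 0.
D_KL(P||Q) = 0.0000 nats

When P = Q, the KL divergence is exactly 0, as there is no 'divergence' between identical distributions.

This non-negativity is a fundamental property: relative entropy cannot be negative because it measures how different Q is from P.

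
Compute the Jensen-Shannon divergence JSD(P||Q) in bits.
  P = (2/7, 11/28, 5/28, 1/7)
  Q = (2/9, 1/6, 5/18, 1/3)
0.0729 bits

Jensen-Shannon divergence is:
JSD(P||Q) = 0.5 × D_KL(P||M) + 0.5 × D_KL(Q||M)
where M = 0.5 × (P + Q) is the mixture distribution.

M = 0.5 × (2/7, 11/28, 5/28, 1/7) + 0.5 × (2/9, 1/6, 5/18, 1/3) = (0.253968, 0.279762, 0.228175, 5/21)

D_KL(P||M) = 0.0725 bits
D_KL(Q||M) = 0.0733 bits

JSD(P||Q) = 0.5 × 0.0725 + 0.5 × 0.0733 = 0.0729 bits

Unlike KL divergence, JSD is symmetric and bounded: 0 ≤ JSD ≤ log(2).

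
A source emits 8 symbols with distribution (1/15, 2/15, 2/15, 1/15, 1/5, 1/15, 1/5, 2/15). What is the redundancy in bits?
0.1271 bits

Redundancy measures how far a source is from maximum entropy:
R = H_max - H(X)

Maximum entropy for 8 symbols: H_max = log_2(8) = 3.0000 bits
Actual entropy: H(X) = 2.8729 bits
Redundancy: R = 3.0000 - 2.8729 = 0.1271 bits

This redundancy represents potential for compression: the source could be compressed by 0.1271 bits per symbol.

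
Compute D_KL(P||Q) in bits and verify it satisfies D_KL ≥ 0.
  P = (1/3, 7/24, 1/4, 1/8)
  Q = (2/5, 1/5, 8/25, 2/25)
0.0625 bits

KL divergence satisfies the Gibbs inequality: D_KL(P||Q) ≥ 0 for all distributions P, Q.

D_KL(P||Q) = Σ p(x) log(p(x)/q(x))
Term by term:
  x=0: 1/3 × log_2[(1/3)/(2/5)] = -0.0877
  x=1: 7/24 × log_2[(7/24)/(1/5)] = 0.1588
  x=2: 1/4 × log_2[(1/4)/(8/25)] = -0.0890
  x=3: 1/8 × log_2[(1/8)/(2/25)] = 0.0805
D_KL(P||Q) = 0.0625 bits

D_KL(P||Q) = 0.0625 ≥ 0 ✓

This non-negativity is a fundamental property: relative entropy cannot be negative because it measures how different Q is from P.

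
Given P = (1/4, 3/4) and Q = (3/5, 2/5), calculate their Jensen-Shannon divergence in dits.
0.0279 dits

Jensen-Shannon divergence is:
JSD(P||Q) = 0.5 × D_KL(P||M) + 0.5 × D_KL(Q||M)
where M = 0.5 × (P + Q) is the mixture distribution.

M = 0.5 × (1/4, 3/4) + 0.5 × (3/5, 2/5) = (17/40, 23/40)

D_KL(P||M) = 0.0289 dits
D_KL(Q||M) = 0.0268 dits

JSD(P||Q) = 0.5 × 0.0289 + 0.5 × 0.0268 = 0.0279 dits

Unlike KL divergence, JSD is symmetric and bounded: 0 ≤ JSD ≤ log(2).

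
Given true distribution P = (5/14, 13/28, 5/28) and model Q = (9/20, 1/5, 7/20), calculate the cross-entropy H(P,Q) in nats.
1.2199 nats

Cross-entropy: H(P,Q) = -Σ p(x) log q(x)

Alternatively: H(P,Q) = H(P) + D_KL(P||Q)
H(P) = 1.0316 nats
D_KL(P||Q) = 0.1883 nats

H(P,Q) = 1.0316 + 0.1883 = 1.2199 nats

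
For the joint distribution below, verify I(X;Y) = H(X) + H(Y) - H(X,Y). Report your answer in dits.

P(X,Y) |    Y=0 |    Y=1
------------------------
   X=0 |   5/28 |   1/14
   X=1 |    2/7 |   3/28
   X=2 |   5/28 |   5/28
I(X;Y) = 0.0106 dits

Mutual information has multiple equivalent forms:
- I(X;Y) = H(X) - H(X|Y)
- I(X;Y) = H(Y) - H(Y|X)
- I(X;Y) = H(X) + H(Y) - H(X,Y)

Computing all quantities:
H(X) = 0.4696, H(Y) = 0.2831, H(X,Y) = 0.7421
H(X|Y) = 0.4590, H(Y|X) = 0.2724

Verification:
H(X) - H(X|Y) = 0.4696 - 0.4590 = 0.0106
H(Y) - H(Y|X) = 0.2831 - 0.2724 = 0.0106
H(X) + H(Y) - H(X,Y) = 0.4696 + 0.2831 - 0.7421 = 0.0106

All forms give I(X;Y) = 0.0106 dits. ✓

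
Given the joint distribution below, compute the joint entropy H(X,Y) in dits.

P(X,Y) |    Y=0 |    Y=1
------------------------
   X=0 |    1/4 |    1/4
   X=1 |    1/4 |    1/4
0.6021 dits

Joint entropy is H(X,Y) = -Σ_{x,y} p(x,y) log p(x,y).

Summing over all non-zero entries:
H(X,Y) = -[1/4·log_10(1/4) + 1/4·log_10(1/4) + 1/4·log_10(1/4) + 1/4·log_10(1/4)]
H(X,Y) = 0.6021 dits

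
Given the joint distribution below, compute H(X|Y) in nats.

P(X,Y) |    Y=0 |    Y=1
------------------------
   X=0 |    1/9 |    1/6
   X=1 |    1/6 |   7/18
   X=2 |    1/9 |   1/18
0.9451 nats

Using the chain rule: H(X|Y) = H(X,Y) - H(Y)

First, compute H(X,Y) = 1.6134 nats

Marginal P(Y) = (7/18, 11/18)
H(Y) = 0.6682 nats

H(X|Y) = H(X,Y) - H(Y) = 1.6134 - 0.6682 = 0.9451 nats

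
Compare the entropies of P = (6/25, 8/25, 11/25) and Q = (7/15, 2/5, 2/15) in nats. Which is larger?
P

Computing entropies in nats:
H(P) = 1.0684
H(Q) = 0.9908

Distribution P has higher entropy.

Intuition: The distribution closer to uniform (more spread out) has higher entropy.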